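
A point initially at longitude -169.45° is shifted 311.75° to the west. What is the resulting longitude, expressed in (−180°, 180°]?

Start at -169.45°; shift −311.75° → -481.20°.
-481.20° lies outside (−180°, 180°]; add 360° → -121.20°.

-121.20°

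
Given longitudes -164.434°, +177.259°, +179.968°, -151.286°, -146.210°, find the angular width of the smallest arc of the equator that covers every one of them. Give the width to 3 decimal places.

36.531°

Sort the longitudes: -164.434°, -151.286°, -146.210°, +177.259°, +179.968°.
Eastward gaps between consecutive values (wrapping around): 13.148°, 5.076°, 323.469°, 2.709°, 15.598°.
Largest gap = 323.469° ⇒ minimal covering band is its complement: 360° − 323.469° = 36.531°.
Band runs from +177.259° eastward to -146.210°, crossing the antimeridian.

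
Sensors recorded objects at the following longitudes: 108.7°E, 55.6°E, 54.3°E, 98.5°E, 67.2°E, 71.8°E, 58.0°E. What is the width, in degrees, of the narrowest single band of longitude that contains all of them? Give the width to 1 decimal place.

Sort the longitudes: +54.3°, +55.6°, +58.0°, +67.2°, +71.8°, +98.5°, +108.7°.
Eastward gaps between consecutive values (wrapping around): 1.3°, 2.4°, 9.2°, 4.6°, 26.7°, 10.2°, 305.6°.
Largest gap = 305.6° ⇒ minimal covering band is its complement: 360° − 305.6° = 54.4°.
Band runs from +54.3° eastward to +108.7°.

54.4°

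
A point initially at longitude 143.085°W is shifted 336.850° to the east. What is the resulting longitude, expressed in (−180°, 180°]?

166.235°W

Start at -143.085°; shift +336.850° → +193.765°.
+193.765° lies outside (−180°, 180°]; subtract 360° → -166.235°.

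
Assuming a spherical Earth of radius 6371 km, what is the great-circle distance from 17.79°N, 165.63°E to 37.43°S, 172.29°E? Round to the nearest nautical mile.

Δλ = 172.29 − 165.63 = 6.66°.
Δφ = -37.43 − 17.79 = -55.22°.
a = sin²(Δφ/2) + cos φ₁ · cos φ₂ · sin²(Δλ/2) = 0.217338.
c = 2·atan2(√a, √(1−a)) = 0.96997 rad → d = 6371·c ≈ 6179.68 km ≈ 3336.76 nmi.

3337 nmi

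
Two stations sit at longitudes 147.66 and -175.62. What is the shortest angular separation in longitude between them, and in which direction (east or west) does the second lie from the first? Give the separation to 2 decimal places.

36.72° east

Raw difference: -175.62 − 147.66 = -323.28°.
Normalise into (−180°, 180°]: -323.28° + 360° = 36.72°.
Positive ⇒ the second point lies to the east; separation 36.72°.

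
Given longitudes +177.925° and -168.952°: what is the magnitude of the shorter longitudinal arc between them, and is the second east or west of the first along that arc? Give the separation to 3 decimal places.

Raw difference: -168.952 − 177.925 = -346.877°.
Normalise into (−180°, 180°]: -346.877° + 360° = 13.123°.
Positive ⇒ the second point lies to the east; separation 13.123°.

13.123° east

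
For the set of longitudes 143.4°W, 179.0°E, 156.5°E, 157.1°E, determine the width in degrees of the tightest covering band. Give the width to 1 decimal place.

60.1°

Sort the longitudes: -143.4°, +156.5°, +157.1°, +179.0°.
Eastward gaps between consecutive values (wrapping around): 299.9°, 0.6°, 21.9°, 37.6°.
Largest gap = 299.9° ⇒ minimal covering band is its complement: 360° − 299.9° = 60.1°.
Band runs from +156.5° eastward to -143.4°, crossing the antimeridian.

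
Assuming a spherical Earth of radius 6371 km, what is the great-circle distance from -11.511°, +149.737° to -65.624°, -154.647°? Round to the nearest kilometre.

Δλ = -154.647 − 149.737 = -304.384°; wrapped into (−180°, 180°]: 55.616°.
Δφ = -65.624 − -11.511 = -54.113°.
a = sin²(Δφ/2) + cos φ₁ · cos φ₂ · sin²(Δλ/2) = 0.294921.
c = 2·atan2(√a, √(1−a)) = 1.14817 rad → d = 6371·c ≈ 7314.98 km.

7315 km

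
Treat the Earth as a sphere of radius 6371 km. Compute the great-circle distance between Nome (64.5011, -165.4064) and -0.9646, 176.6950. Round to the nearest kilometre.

Δλ = 176.6950 − -165.4064 = 342.1014°; wrapped into (−180°, 180°]: -17.8986°.
Δφ = -0.9646 − 64.5011 = -65.4657°.
a = sin²(Δφ/2) + cos φ₁ · cos φ₂ · sin²(Δλ/2) = 0.302797.
c = 2·atan2(√a, √(1−a)) = 1.16538 rad → d = 6371·c ≈ 7424.61 km.

7425 km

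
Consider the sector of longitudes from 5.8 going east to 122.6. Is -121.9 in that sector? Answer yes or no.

Band width going east from +5.8° to +122.6°: ((122.6 − 5.8) mod 360) = 116.8°.
Offset of -121.9° east of the west edge: ((-121.9 − 5.8) mod 360) = 232.3°.
232.3° > 116.8° ⇒ outside.

No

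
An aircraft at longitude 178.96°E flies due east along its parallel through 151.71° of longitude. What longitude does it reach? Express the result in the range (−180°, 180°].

29.33°W

Start at +178.96°; shift +151.71° → +330.67°.
+330.67° lies outside (−180°, 180°]; subtract 360° → -29.33°.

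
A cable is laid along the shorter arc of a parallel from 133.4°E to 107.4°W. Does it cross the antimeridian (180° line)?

Naïve |-107.4 − 133.4| = 240.8° > 180°, so the shorter arc goes the other way round — across 180°.
Signed shortest Δλ = ((-107.4 − 133.4 + 180) mod 360) − 180 = 119.2°.
Going east by 119.2° from +133.4° passes through 180° before reaching -107.4°.

Yes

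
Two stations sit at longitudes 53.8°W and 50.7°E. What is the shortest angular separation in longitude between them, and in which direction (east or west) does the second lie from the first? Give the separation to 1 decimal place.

Raw difference: 50.7 − -53.8 = 104.5°.
Normalise into (−180°, 180°]: 104.5° stays 104.5°.
Positive ⇒ the second point lies to the east; separation 104.5°.

104.5° east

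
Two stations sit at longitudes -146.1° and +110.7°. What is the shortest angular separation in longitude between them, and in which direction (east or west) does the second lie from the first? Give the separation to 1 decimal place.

Raw difference: 110.7 − -146.1 = 256.8°.
Normalise into (−180°, 180°]: 256.8° − 360° = -103.2°.
Negative ⇒ the second point lies to the west; separation 103.2°.

103.2° west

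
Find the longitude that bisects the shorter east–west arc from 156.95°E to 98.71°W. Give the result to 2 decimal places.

150.88°W

Signed shortest Δλ from +156.95° to -98.71° is +104.34°.
Midpoint longitude = +156.95° + (+104.34°)/2 = +156.95° + 52.17° = +209.12°.
Normalise into (−180°, 180°]: -150.88°.
(The naïve average (+156.95 + -98.71)/2 = 29.12° is on the wrong side of the globe.)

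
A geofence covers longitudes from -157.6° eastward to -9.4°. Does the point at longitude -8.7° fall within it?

No

Band width going east from -157.6° to -9.4°: ((-9.4 − -157.6) mod 360) = 148.2°.
Offset of -8.7° east of the west edge: ((-8.7 − -157.6) mod 360) = 148.9°.
148.9° > 148.2° ⇒ outside.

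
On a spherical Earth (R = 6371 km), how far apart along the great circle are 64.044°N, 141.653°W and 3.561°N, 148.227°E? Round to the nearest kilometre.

Δλ = 148.227 − -141.653 = 289.880°; wrapped into (−180°, 180°]: -70.120°.
Δφ = 3.561 − 64.044 = -60.483°.
a = sin²(Δφ/2) + cos φ₁ · cos φ₂ · sin²(Δλ/2) = 0.397804.
c = 2·atan2(√a, √(1−a)) = 1.36495 rad → d = 6371·c ≈ 8696.12 km.

8696 km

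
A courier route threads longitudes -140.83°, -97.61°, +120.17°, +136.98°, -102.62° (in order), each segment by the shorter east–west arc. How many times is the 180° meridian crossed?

Leg 1: -140.83° → -97.61°, shortest Δλ = 43.22° (east) — does not cross 180°.
Leg 2: -97.61° → +120.17°, shortest Δλ = -142.22° (west) — crosses 180°.
Leg 3: +120.17° → +136.98°, shortest Δλ = 16.81° (east) — does not cross 180°.
Leg 4: +136.98° → -102.62°, shortest Δλ = 120.4° (east) — crosses 180°.
Total crossings: 2.

2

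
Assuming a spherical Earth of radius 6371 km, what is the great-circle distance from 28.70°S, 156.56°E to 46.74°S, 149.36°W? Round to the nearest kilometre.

5046 km

Δλ = -149.36 − 156.56 = -305.92°; wrapped into (−180°, 180°]: 54.08°.
Δφ = -46.74 − -28.70 = -18.04°.
a = sin²(Δφ/2) + cos φ₁ · cos φ₂ · sin²(Δλ/2) = 0.148814.
c = 2·atan2(√a, √(1−a)) = 0.79207 rad → d = 6371·c ≈ 5046.29 km.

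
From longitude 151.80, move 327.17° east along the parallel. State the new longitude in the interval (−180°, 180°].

+118.97°

Start at +151.80°; shift +327.17° → +478.97°.
+478.97° lies outside (−180°, 180°]; subtract 360° → +118.97°.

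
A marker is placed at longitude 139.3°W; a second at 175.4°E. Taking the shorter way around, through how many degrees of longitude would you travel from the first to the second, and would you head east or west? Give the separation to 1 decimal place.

45.3° west

Raw difference: 175.4 − -139.3 = 314.7°.
Normalise into (−180°, 180°]: 314.7° − 360° = -45.3°.
Negative ⇒ the second point lies to the west; separation 45.3°.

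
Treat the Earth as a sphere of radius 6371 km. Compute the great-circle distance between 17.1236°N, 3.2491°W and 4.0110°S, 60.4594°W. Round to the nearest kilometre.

6703 km

Δλ = -60.4594 − -3.2491 = -57.2103°.
Δφ = -4.0110 − 17.1236 = -21.1346°.
a = sin²(Δφ/2) + cos φ₁ · cos φ₂ · sin²(Δλ/2) = 0.252156.
c = 2·atan2(√a, √(1−a)) = 1.05217 rad → d = 6371·c ≈ 6703.37 km.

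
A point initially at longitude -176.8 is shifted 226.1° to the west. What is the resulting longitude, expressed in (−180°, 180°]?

-42.9°

Start at -176.8°; shift −226.1° → -402.9°.
-402.9° lies outside (−180°, 180°]; add 360° → -42.9°.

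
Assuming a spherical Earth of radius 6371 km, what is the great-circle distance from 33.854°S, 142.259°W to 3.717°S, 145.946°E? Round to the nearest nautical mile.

Δλ = 145.946 − -142.259 = 288.205°; wrapped into (−180°, 180°]: -71.795°.
Δφ = -3.717 − -33.854 = 30.137°.
a = sin²(Δφ/2) + cos φ₁ · cos φ₂ · sin²(Δλ/2) = 0.352490.
c = 2·atan2(√a, √(1−a)) = 1.27132 rad → d = 6371·c ≈ 8099.58 km ≈ 4373.43 nmi.

4373 nmi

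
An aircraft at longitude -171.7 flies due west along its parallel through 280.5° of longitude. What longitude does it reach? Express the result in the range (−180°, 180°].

Start at -171.7°; shift −280.5° → -452.2°.
-452.2° lies outside (−180°, 180°]; add 360° → -92.2°.

-92.2°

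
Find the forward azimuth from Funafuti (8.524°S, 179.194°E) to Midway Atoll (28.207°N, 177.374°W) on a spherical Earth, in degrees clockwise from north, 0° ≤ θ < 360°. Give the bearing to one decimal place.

Δλ = -177.374 − 179.194 = -356.568°; wrapped into (−180°, 180°]: 3.432°.
θ = atan2( sin Δλ · cos φ₂ , cos φ₁ · sin φ₂ − sin φ₁ · cos φ₂ · cos Δλ )
  = atan2(0.05275, 0.59782) = 5.043° → normalised to [0°, 360°): 5.043°.

5.0°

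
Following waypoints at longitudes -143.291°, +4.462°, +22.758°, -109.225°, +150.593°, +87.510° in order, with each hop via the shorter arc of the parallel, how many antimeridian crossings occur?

1

Leg 1: -143.291° → +4.462°, shortest Δλ = 147.753° (east) — does not cross 180°.
Leg 2: +4.462° → +22.758°, shortest Δλ = 18.296° (east) — does not cross 180°.
Leg 3: +22.758° → -109.225°, shortest Δλ = -131.983° (west) — does not cross 180°.
Leg 4: -109.225° → +150.593°, shortest Δλ = -100.182° (west) — crosses 180°.
Leg 5: +150.593° → +87.510°, shortest Δλ = -63.083° (west) — does not cross 180°.
Total crossings: 1.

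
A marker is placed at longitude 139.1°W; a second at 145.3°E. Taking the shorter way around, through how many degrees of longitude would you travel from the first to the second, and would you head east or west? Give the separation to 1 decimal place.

75.6° west

Raw difference: 145.3 − -139.1 = 284.4°.
Normalise into (−180°, 180°]: 284.4° − 360° = -75.6°.
Negative ⇒ the second point lies to the west; separation 75.6°.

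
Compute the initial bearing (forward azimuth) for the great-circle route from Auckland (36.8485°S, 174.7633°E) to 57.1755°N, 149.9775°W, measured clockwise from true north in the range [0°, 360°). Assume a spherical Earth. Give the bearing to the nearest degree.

Δλ = -149.9775 − 174.7633 = -324.7408°; wrapped into (−180°, 180°]: 35.2592°.
θ = atan2( sin Δλ · cos φ₂ , cos φ₁ · sin φ₂ − sin φ₁ · cos φ₂ · cos Δλ )
  = atan2(0.31292, 0.93790) = 18.451° → normalised to [0°, 360°): 18.451°.

18°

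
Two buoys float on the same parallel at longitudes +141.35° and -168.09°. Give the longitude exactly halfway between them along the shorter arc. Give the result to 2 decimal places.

Signed shortest Δλ from +141.35° to -168.09° is +50.56°.
Midpoint longitude = +141.35° + (+50.56°)/2 = +141.35° + 25.28° = +166.63°.
(The naïve average (+141.35 + -168.09)/2 = -13.37° is on the wrong side of the globe.)

+166.63°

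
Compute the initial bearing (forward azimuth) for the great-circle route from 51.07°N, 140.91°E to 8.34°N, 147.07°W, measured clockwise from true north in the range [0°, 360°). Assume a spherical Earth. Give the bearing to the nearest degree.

99°

Δλ = -147.07 − 140.91 = -287.98°; wrapped into (−180°, 180°]: 72.02°.
θ = atan2( sin Δλ · cos φ₂ , cos φ₁ · sin φ₂ − sin φ₁ · cos φ₂ · cos Δλ )
  = atan2(0.94111, -0.14645) = 98.845° → normalised to [0°, 360°): 98.845°.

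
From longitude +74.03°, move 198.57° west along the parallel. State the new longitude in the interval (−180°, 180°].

Start at +74.03°; shift −198.57° → -124.54°.
-124.54° already lies in (−180°, 180°].

-124.54°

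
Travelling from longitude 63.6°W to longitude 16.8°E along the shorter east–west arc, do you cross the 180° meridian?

No

Signed shortest Δλ = ((16.8 − -63.6 + 180) mod 360) − 180 = 80.4°.
Going east by 80.4° from -63.6° reaches +16.8° without touching 180°.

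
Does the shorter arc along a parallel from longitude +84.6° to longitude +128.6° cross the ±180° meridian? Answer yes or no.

No

Signed shortest Δλ = ((128.6 − 84.6 + 180) mod 360) − 180 = 44.0°.
Going east by 44.0° from +84.6° reaches +128.6° without touching 180°.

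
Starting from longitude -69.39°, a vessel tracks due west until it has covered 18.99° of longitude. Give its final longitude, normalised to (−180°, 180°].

Start at -69.39°; shift −18.99° → -88.38°.
-88.38° already lies in (−180°, 180°].

-88.38°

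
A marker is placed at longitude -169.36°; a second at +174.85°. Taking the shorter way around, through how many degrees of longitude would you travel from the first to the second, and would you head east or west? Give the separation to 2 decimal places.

15.79° west

Raw difference: 174.85 − -169.36 = 344.21°.
Normalise into (−180°, 180°]: 344.21° − 360° = -15.79°.
Negative ⇒ the second point lies to the west; separation 15.79°.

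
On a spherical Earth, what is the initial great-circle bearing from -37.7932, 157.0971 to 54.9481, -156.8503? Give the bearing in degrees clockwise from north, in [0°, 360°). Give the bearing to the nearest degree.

Δλ = -156.8503 − 157.0971 = -313.9474°; wrapped into (−180°, 180°]: 46.0526°.
θ = atan2( sin Δλ · cos φ₂ , cos φ₁ · sin φ₂ − sin φ₁ · cos φ₂ · cos Δλ )
  = atan2(0.41350, 0.89116) = 24.891° → normalised to [0°, 360°): 24.891°.

25°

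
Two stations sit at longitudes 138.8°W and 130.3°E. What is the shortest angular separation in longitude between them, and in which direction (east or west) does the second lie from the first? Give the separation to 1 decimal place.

90.9° west

Raw difference: 130.3 − -138.8 = 269.1°.
Normalise into (−180°, 180°]: 269.1° − 360° = -90.9°.
Negative ⇒ the second point lies to the west; separation 90.9°.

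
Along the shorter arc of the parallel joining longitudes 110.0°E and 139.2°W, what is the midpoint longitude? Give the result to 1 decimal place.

Signed shortest Δλ from +110.0° to -139.2° is +110.8°.
Midpoint longitude = +110.0° + (+110.8°)/2 = +110.0° + 55.4° = +165.4°.
(The naïve average (+110.0 + -139.2)/2 = -14.6° is on the wrong side of the globe.)

165.4°E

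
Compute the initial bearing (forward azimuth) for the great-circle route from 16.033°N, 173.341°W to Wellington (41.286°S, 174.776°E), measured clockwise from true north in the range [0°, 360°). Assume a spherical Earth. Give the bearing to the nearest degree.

190°

Δλ = 174.776 − -173.341 = 348.117°; wrapped into (−180°, 180°]: -11.883°.
θ = atan2( sin Δλ · cos φ₂ , cos φ₁ · sin φ₂ − sin φ₁ · cos φ₂ · cos Δλ )
  = atan2(-0.15473, -0.83724) = -169.529° → normalised to [0°, 360°): 190.471°.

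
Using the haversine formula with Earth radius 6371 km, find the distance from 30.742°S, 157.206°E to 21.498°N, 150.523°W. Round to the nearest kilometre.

Δλ = -150.523 − 157.206 = -307.729°; wrapped into (−180°, 180°]: 52.271°.
Δφ = 21.498 − -30.742 = 52.240°.
a = sin²(Δφ/2) + cos φ₁ · cos φ₂ · sin²(Δλ/2) = 0.348990.
c = 2·atan2(√a, √(1−a)) = 1.26399 rad → d = 6371·c ≈ 8052.85 km.

8053 km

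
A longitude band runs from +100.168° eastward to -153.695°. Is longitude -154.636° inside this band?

Yes

Band width going east from +100.168° to -153.695°: ((-153.695 − 100.168) mod 360) = 106.137°.
Offset of -154.636° east of the west edge: ((-154.636 − 100.168) mod 360) = 105.196°.
105.196° ≤ 106.137° ⇒ inside.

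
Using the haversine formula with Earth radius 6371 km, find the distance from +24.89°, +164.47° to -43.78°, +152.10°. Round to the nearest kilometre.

Δλ = 152.10 − 164.47 = -12.37°.
Δφ = -43.78 − 24.89 = -68.67°.
a = sin²(Δφ/2) + cos φ₁ · cos φ₂ · sin²(Δλ/2) = 0.325733.
c = 2·atan2(√a, √(1−a)) = 1.21479 rad → d = 6371·c ≈ 7739.42 km.

7739 km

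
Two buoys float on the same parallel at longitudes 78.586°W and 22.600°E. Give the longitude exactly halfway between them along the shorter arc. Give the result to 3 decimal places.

27.993°W

Signed shortest Δλ from -78.586° to +22.600° is +101.186°.
Midpoint longitude = -78.586° + (+101.186°)/2 = -78.586° + 50.593° = -27.993°.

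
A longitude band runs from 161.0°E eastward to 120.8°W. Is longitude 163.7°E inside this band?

Band width going east from +161.0° to -120.8°: ((-120.8 − 161.0) mod 360) = 78.2°.
Offset of +163.7° east of the west edge: ((163.7 − 161.0) mod 360) = 2.7°.
2.7° ≤ 78.2° ⇒ inside.

Yes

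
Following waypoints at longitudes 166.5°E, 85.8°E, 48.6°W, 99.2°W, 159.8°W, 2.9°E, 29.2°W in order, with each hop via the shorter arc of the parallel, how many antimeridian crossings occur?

Leg 1: +166.5° → +85.8°, shortest Δλ = -80.7° (west) — does not cross 180°.
Leg 2: +85.8° → -48.6°, shortest Δλ = -134.4° (west) — does not cross 180°.
Leg 3: -48.6° → -99.2°, shortest Δλ = -50.6° (west) — does not cross 180°.
Leg 4: -99.2° → -159.8°, shortest Δλ = -60.6° (west) — does not cross 180°.
Leg 5: -159.8° → +2.9°, shortest Δλ = 162.7° (east) — does not cross 180°.
Leg 6: +2.9° → -29.2°, shortest Δλ = -32.1° (west) — does not cross 180°.
Total crossings: 0.

0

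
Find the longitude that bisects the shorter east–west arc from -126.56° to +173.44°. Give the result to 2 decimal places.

Signed shortest Δλ from -126.56° to +173.44° is -60.00°.
Midpoint longitude = -126.56° + (-60.00°)/2 = -126.56° − 30.00° = -156.56°.
(The naïve average (-126.56 + +173.44)/2 = 23.44° is on the wrong side of the globe.)

-156.56°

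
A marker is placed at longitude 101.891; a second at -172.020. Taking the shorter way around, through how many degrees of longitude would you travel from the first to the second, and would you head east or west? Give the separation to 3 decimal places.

86.089° east

Raw difference: -172.020 − 101.891 = -273.911°.
Normalise into (−180°, 180°]: -273.911° + 360° = 86.089°.
Positive ⇒ the second point lies to the east; separation 86.089°.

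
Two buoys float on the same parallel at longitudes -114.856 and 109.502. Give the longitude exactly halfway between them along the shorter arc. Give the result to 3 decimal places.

+177.323°

Signed shortest Δλ from -114.856° to +109.502° is -135.642°.
Midpoint longitude = -114.856° + (-135.642°)/2 = -114.856° − 67.821° = -182.677°.
Normalise into (−180°, 180°]: +177.323°.
(The naïve average (-114.856 + +109.502)/2 = -2.677° is on the wrong side of the globe.)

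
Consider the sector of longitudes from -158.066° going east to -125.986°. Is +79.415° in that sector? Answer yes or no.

No

Band width going east from -158.066° to -125.986°: ((-125.986 − -158.066) mod 360) = 32.080°.
Offset of +79.415° east of the west edge: ((79.415 − -158.066) mod 360) = 237.481°.
237.481° > 32.080° ⇒ outside.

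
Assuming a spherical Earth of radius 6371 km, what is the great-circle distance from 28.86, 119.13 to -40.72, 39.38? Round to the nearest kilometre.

11269 km

Δλ = 39.38 − 119.13 = -79.75°.
Δφ = -40.72 − 28.86 = -69.58°.
a = sin²(Δφ/2) + cos φ₁ · cos φ₂ · sin²(Δλ/2) = 0.598381.
c = 2·atan2(√a, √(1−a)) = 1.76885 rad → d = 6371·c ≈ 11269.35 km.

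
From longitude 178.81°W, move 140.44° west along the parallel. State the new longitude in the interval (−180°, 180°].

Start at -178.81°; shift −140.44° → -319.25°.
-319.25° lies outside (−180°, 180°]; add 360° → +40.75°.

40.75°E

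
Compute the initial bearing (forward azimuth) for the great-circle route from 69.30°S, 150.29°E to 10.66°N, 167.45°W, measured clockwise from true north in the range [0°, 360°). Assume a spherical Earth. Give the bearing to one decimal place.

Δλ = -167.45 − 150.29 = -317.74°; wrapped into (−180°, 180°]: 42.26°.
θ = atan2( sin Δλ · cos φ₂ , cos φ₁ · sin φ₂ − sin φ₁ · cos φ₂ · cos Δλ )
  = atan2(0.66089, 0.74576) = 41.547° → normalised to [0°, 360°): 41.547°.

41.5°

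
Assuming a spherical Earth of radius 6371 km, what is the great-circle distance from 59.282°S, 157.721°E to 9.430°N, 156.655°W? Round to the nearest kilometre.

8649 km

Δλ = -156.655 − 157.721 = -314.376°; wrapped into (−180°, 180°]: 45.624°.
Δφ = 9.430 − -59.282 = 68.712°.
a = sin²(Δφ/2) + cos φ₁ · cos φ₂ · sin²(Δλ/2) = 0.394219.
c = 2·atan2(√a, √(1−a)) = 1.35762 rad → d = 6371·c ≈ 8649.42 km.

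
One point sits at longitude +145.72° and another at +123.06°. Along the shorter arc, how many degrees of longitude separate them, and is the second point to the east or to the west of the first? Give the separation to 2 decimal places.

Raw difference: 123.06 − 145.72 = -22.66°.
Normalise into (−180°, 180°]: -22.66° stays -22.66°.
Negative ⇒ the second point lies to the west; separation 22.66°.

22.66° west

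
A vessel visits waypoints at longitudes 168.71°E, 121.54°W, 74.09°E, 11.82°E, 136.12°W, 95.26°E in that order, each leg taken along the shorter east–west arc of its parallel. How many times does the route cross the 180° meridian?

3

Leg 1: +168.71° → -121.54°, shortest Δλ = 69.75° (east) — crosses 180°.
Leg 2: -121.54° → +74.09°, shortest Δλ = -164.37° (west) — crosses 180°.
Leg 3: +74.09° → +11.82°, shortest Δλ = -62.27° (west) — does not cross 180°.
Leg 4: +11.82° → -136.12°, shortest Δλ = -147.94° (west) — does not cross 180°.
Leg 5: -136.12° → +95.26°, shortest Δλ = -128.62° (west) — crosses 180°.
Total crossings: 3.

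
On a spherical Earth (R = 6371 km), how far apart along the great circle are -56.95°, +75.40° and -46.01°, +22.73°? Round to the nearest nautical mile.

Δλ = 22.73 − 75.40 = -52.67°.
Δφ = -46.01 − -56.95 = 10.94°.
a = sin²(Δφ/2) + cos φ₁ · cos φ₂ · sin²(Δλ/2) = 0.083629.
c = 2·atan2(√a, √(1−a)) = 0.58676 rad → d = 6371·c ≈ 3738.22 km ≈ 2018.48 nmi.

2018 nmi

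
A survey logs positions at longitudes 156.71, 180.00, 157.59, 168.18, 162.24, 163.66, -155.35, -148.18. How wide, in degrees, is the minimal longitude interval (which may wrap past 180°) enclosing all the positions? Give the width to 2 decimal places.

55.11°

Sort the longitudes: -155.35°, -148.18°, +156.71°, +157.59°, +162.24°, +163.66°, +168.18°, +180.00°.
Eastward gaps between consecutive values (wrapping around): 7.17°, 304.89°, 0.88°, 4.65°, 1.42°, 4.52°, 11.82°, 24.65°.
Largest gap = 304.89° ⇒ minimal covering band is its complement: 360° − 304.89° = 55.11°.
Band runs from +156.71° eastward to -148.18°, crossing the antimeridian.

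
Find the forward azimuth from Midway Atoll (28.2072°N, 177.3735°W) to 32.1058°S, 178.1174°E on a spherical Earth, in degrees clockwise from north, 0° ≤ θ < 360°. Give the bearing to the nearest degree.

184°

Δλ = 178.1174 − -177.3735 = 355.4909°; wrapped into (−180°, 180°]: -4.5091°.
θ = atan2( sin Δλ · cos φ₂ , cos φ₁ · sin φ₂ − sin φ₁ · cos φ₂ · cos Δλ )
  = atan2(-0.06659, -0.86750) = -175.610° → normalised to [0°, 360°): 184.390°.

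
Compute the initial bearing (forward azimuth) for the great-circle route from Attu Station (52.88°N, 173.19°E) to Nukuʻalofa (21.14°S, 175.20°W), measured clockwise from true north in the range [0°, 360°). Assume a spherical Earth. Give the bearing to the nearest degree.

169°

Δλ = -175.20 − 173.19 = -348.39°; wrapped into (−180°, 180°]: 11.61°.
θ = atan2( sin Δλ · cos φ₂ , cos φ₁ · sin φ₂ − sin φ₁ · cos φ₂ · cos Δλ )
  = atan2(0.18771, -0.94614) = 168.779° → normalised to [0°, 360°): 168.779°.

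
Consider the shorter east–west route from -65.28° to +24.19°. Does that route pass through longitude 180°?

No

Signed shortest Δλ = ((24.19 − -65.28 + 180) mod 360) − 180 = 89.47°.
Going east by 89.47° from -65.28° reaches +24.19° without touching 180°.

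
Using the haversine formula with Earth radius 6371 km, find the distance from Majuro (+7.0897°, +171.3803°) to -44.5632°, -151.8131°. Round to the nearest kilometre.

Δλ = -151.8131 − 171.3803 = -323.1934°; wrapped into (−180°, 180°]: 36.8066°.
Δφ = -44.5632 − 7.0897 = -51.6529°.
a = sin²(Δφ/2) + cos φ₁ · cos φ₂ · sin²(Δλ/2) = 0.260257.
c = 2·atan2(√a, √(1−a)) = 1.07073 rad → d = 6371·c ≈ 6821.60 km.

6822 km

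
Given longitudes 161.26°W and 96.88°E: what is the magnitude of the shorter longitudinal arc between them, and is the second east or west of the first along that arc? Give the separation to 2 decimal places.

Raw difference: 96.88 − -161.26 = 258.14°.
Normalise into (−180°, 180°]: 258.14° − 360° = -101.86°.
Negative ⇒ the second point lies to the west; separation 101.86°.

101.86° west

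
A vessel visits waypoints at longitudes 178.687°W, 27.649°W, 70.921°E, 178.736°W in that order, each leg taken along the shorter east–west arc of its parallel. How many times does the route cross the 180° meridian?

Leg 1: -178.687° → -27.649°, shortest Δλ = 151.038° (east) — does not cross 180°.
Leg 2: -27.649° → +70.921°, shortest Δλ = 98.57° (east) — does not cross 180°.
Leg 3: +70.921° → -178.736°, shortest Δλ = 110.343° (east) — crosses 180°.
Total crossings: 1.

1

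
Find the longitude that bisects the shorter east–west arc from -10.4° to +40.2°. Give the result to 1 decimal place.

Signed shortest Δλ from -10.4° to +40.2° is +50.6°.
Midpoint longitude = -10.4° + (+50.6°)/2 = -10.4° + 25.3° = +14.9°.

+14.9°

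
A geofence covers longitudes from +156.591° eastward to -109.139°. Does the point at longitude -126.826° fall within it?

Yes

Band width going east from +156.591° to -109.139°: ((-109.139 − 156.591) mod 360) = 94.270°.
Offset of -126.826° east of the west edge: ((-126.826 − 156.591) mod 360) = 76.583°.
76.583° ≤ 94.270° ⇒ inside.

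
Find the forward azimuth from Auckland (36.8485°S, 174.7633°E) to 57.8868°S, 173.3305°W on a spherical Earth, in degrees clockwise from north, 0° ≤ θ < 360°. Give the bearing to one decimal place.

Δλ = -173.3305 − 174.7633 = -348.0938°; wrapped into (−180°, 180°]: 11.9062°.
θ = atan2( sin Δλ · cos φ₂ , cos φ₁ · sin φ₂ − sin φ₁ · cos φ₂ · cos Δλ )
  = atan2(0.10967, -0.36585) = 163.313° → normalised to [0°, 360°): 163.313°.

163.3°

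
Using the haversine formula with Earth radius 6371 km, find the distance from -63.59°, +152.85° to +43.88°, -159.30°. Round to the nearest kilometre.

12669 km

Δλ = -159.30 − 152.85 = -312.15°; wrapped into (−180°, 180°]: 47.85°.
Δφ = 43.88 − -63.59 = 107.47°.
a = sin²(Δφ/2) + cos φ₁ · cos φ₂ · sin²(Δλ/2) = 0.702830.
c = 2·atan2(√a, √(1−a)) = 1.98850 rad → d = 6371·c ≈ 12668.72 km.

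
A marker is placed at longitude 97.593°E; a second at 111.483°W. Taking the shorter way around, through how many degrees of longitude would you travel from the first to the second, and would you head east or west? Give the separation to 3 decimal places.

150.924° east

Raw difference: -111.483 − 97.593 = -209.076°.
Normalise into (−180°, 180°]: -209.076° + 360° = 150.924°.
Positive ⇒ the second point lies to the east; separation 150.924°.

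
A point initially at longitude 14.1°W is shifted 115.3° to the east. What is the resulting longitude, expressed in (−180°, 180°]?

101.2°E

Start at -14.1°; shift +115.3° → +101.2°.
+101.2° already lies in (−180°, 180°].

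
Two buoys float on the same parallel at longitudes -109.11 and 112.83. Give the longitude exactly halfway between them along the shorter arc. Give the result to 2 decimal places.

Signed shortest Δλ from -109.11° to +112.83° is -138.06°.
Midpoint longitude = -109.11° + (-138.06°)/2 = -109.11° − 69.03° = -178.14°.
(The naïve average (-109.11 + +112.83)/2 = 1.86° is on the wrong side of the globe.)

-178.14°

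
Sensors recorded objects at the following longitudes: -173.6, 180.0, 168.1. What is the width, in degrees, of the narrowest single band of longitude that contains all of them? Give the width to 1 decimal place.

Sort the longitudes: -173.6°, +168.1°, +180.0°.
Eastward gaps between consecutive values (wrapping around): 341.7°, 11.9°, 6.4°.
Largest gap = 341.7° ⇒ minimal covering band is its complement: 360° − 341.7° = 18.3°.
Band runs from +168.1° eastward to -173.6°, crossing the antimeridian.

18.3°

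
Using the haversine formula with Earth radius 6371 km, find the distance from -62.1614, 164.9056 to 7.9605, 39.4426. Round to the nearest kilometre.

12565 km

Δλ = 39.4426 − 164.9056 = -125.4630°.
Δφ = 7.9605 − -62.1614 = 70.1219°.
a = sin²(Δφ/2) + cos φ₁ · cos φ₂ · sin²(Δλ/2) = 0.695392.
c = 2·atan2(√a, √(1−a)) = 1.97228 rad → d = 6371·c ≈ 12565.39 km.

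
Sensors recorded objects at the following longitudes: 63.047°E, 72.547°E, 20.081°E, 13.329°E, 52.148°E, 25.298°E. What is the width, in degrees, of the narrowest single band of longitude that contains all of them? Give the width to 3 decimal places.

Sort the longitudes: +13.329°, +20.081°, +25.298°, +52.148°, +63.047°, +72.547°.
Eastward gaps between consecutive values (wrapping around): 6.752°, 5.217°, 26.850°, 10.899°, 9.500°, 300.782°.
Largest gap = 300.782° ⇒ minimal covering band is its complement: 360° − 300.782° = 59.218°.
Band runs from +13.329° eastward to +72.547°.

59.218°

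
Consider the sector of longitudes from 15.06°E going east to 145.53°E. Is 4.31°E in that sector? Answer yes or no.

Band width going east from +15.06° to +145.53°: ((145.53 − 15.06) mod 360) = 130.47°.
Offset of +4.31° east of the west edge: ((4.31 − 15.06) mod 360) = 349.25°.
349.25° > 130.47° ⇒ outside.

No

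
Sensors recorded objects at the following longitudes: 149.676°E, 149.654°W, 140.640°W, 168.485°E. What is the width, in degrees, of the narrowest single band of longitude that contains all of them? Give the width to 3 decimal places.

Sort the longitudes: -149.654°, -140.640°, +149.676°, +168.485°.
Eastward gaps between consecutive values (wrapping around): 9.014°, 290.316°, 18.809°, 41.861°.
Largest gap = 290.316° ⇒ minimal covering band is its complement: 360° − 290.316° = 69.684°.
Band runs from +149.676° eastward to -140.640°, crossing the antimeridian.

69.684°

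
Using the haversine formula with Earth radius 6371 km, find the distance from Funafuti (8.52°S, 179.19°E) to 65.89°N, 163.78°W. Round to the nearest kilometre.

8391 km

Δλ = -163.78 − 179.19 = -342.97°; wrapped into (−180°, 180°]: 17.03°.
Δφ = 65.89 − -8.52 = 74.41°.
a = sin²(Δφ/2) + cos φ₁ · cos φ₂ · sin²(Δλ/2) = 0.374481.
c = 2·atan2(√a, √(1−a)) = 1.31704 rad → d = 6371·c ≈ 8390.89 km.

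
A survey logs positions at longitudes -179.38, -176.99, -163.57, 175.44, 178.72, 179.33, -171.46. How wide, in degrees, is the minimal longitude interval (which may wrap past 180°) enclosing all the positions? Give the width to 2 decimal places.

20.99°

Sort the longitudes: -179.38°, -176.99°, -171.46°, -163.57°, +175.44°, +178.72°, +179.33°.
Eastward gaps between consecutive values (wrapping around): 2.39°, 5.53°, 7.89°, 339.01°, 3.28°, 0.61°, 1.29°.
Largest gap = 339.01° ⇒ minimal covering band is its complement: 360° − 339.01° = 20.99°.
Band runs from +175.44° eastward to -163.57°, crossing the antimeridian.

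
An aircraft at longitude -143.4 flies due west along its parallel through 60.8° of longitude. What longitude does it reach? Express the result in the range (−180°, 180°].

+155.8°

Start at -143.4°; shift −60.8° → -204.2°.
-204.2° lies outside (−180°, 180°]; add 360° → +155.8°.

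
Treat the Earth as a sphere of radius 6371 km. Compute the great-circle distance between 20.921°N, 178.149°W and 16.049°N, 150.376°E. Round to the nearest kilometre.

3358 km

Δλ = 150.376 − -178.149 = 328.525°; wrapped into (−180°, 180°]: -31.475°.
Δφ = 16.049 − 20.921 = -4.872°.
a = sin²(Δφ/2) + cos φ₁ · cos φ₂ · sin²(Δλ/2) = 0.067844.
c = 2·atan2(√a, √(1−a)) = 0.52702 rad → d = 6371·c ≈ 3357.63 km.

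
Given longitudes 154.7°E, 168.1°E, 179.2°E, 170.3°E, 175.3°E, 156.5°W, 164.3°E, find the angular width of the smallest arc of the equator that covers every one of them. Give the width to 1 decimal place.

Sort the longitudes: -156.5°, +154.7°, +164.3°, +168.1°, +170.3°, +175.3°, +179.2°.
Eastward gaps between consecutive values (wrapping around): 311.2°, 9.6°, 3.8°, 2.2°, 5.0°, 3.9°, 24.3°.
Largest gap = 311.2° ⇒ minimal covering band is its complement: 360° − 311.2° = 48.8°.
Band runs from +154.7° eastward to -156.5°, crossing the antimeridian.

48.8°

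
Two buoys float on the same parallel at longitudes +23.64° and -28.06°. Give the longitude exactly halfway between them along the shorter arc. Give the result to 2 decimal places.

Signed shortest Δλ from +23.64° to -28.06° is -51.70°.
Midpoint longitude = +23.64° + (-51.70°)/2 = +23.64° − 25.85° = -2.21°.

-2.21°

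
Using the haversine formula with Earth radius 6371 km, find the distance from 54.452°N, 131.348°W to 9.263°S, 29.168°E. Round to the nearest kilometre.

Δλ = 29.168 − -131.348 = 160.516°.
Δφ = -9.263 − 54.452 = -63.715°.
a = sin²(Δφ/2) + cos φ₁ · cos φ₂ · sin²(Δλ/2) = 0.835956.
c = 2·atan2(√a, √(1−a)) = 2.30758 rad → d = 6371·c ≈ 14701.61 km.

14702 km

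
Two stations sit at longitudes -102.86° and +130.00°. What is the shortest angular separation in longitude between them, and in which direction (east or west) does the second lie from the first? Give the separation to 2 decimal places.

127.14° west

Raw difference: 130.00 − -102.86 = 232.86°.
Normalise into (−180°, 180°]: 232.86° − 360° = -127.14°.
Negative ⇒ the second point lies to the west; separation 127.14°.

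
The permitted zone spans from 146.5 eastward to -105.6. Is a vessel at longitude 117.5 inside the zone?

Band width going east from +146.5° to -105.6°: ((-105.6 − 146.5) mod 360) = 107.9°.
Offset of +117.5° east of the west edge: ((117.5 − 146.5) mod 360) = 331.0°.
331.0° > 107.9° ⇒ outside.

No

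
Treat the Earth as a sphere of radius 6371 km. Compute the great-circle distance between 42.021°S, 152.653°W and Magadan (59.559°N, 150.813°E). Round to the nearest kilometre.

Δλ = 150.813 − -152.653 = 303.466°; wrapped into (−180°, 180°]: -56.534°.
Δφ = 59.559 − -42.021 = 101.580°.
a = sin²(Δφ/2) + cos φ₁ · cos φ₂ · sin²(Δλ/2) = 0.684784.
c = 2·atan2(√a, √(1−a)) = 1.94934 rad → d = 6371·c ≈ 12419.25 km.

12419 km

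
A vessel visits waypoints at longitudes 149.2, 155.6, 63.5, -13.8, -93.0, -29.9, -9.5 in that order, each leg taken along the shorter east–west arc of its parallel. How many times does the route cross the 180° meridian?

0

Leg 1: +149.2° → +155.6°, shortest Δλ = 6.4° (east) — does not cross 180°.
Leg 2: +155.6° → +63.5°, shortest Δλ = -92.1° (west) — does not cross 180°.
Leg 3: +63.5° → -13.8°, shortest Δλ = -77.3° (west) — does not cross 180°.
Leg 4: -13.8° → -93.0°, shortest Δλ = -79.2° (west) — does not cross 180°.
Leg 5: -93.0° → -29.9°, shortest Δλ = 63.1° (east) — does not cross 180°.
Leg 6: -29.9° → -9.5°, shortest Δλ = 20.4° (east) — does not cross 180°.
Total crossings: 0.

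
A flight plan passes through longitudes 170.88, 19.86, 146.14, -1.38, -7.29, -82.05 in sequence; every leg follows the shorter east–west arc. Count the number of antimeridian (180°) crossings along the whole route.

0

Leg 1: +170.88° → +19.86°, shortest Δλ = -151.02° (west) — does not cross 180°.
Leg 2: +19.86° → +146.14°, shortest Δλ = 126.28° (east) — does not cross 180°.
Leg 3: +146.14° → -1.38°, shortest Δλ = -147.52° (west) — does not cross 180°.
Leg 4: -1.38° → -7.29°, shortest Δλ = -5.91° (west) — does not cross 180°.
Leg 5: -7.29° → -82.05°, shortest Δλ = -74.76° (west) — does not cross 180°.
Total crossings: 0.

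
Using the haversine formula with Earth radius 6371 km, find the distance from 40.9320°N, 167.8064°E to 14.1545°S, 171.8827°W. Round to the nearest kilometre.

Δλ = -171.8827 − 167.8064 = -339.6891°; wrapped into (−180°, 180°]: 20.3109°.
Δφ = -14.1545 − 40.9320 = -55.0865°.
a = sin²(Δφ/2) + cos φ₁ · cos φ₂ · sin²(Δλ/2) = 0.236604.
c = 2·atan2(√a, √(1−a)) = 1.01598 rad → d = 6371·c ≈ 6472.78 km.

6473 km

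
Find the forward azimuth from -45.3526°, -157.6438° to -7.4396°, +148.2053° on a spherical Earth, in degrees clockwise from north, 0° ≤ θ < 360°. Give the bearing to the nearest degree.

Δλ = 148.2053 − -157.6438 = 305.8491°; wrapped into (−180°, 180°]: -54.1509°.
θ = atan2( sin Δλ · cos φ₂ , cos φ₁ · sin φ₂ − sin φ₁ · cos φ₂ · cos Δλ )
  = atan2(-0.80374, 0.32216) = -68.158° → normalised to [0°, 360°): 291.842°.

292°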